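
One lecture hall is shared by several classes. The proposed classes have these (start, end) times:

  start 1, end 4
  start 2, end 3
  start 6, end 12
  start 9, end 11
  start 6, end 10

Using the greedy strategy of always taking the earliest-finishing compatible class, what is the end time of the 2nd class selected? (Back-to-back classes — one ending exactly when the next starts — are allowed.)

Sort by end time and greedily take each interval whose start is ≥ the last chosen end.
Sorted by end: (2,3)  (1,4)  (6,10)  (9,11)  (6,12)
take (2,3); skip (1,4); take (6,10); skip (9,11).
Selected: (2,3) (6,10)

10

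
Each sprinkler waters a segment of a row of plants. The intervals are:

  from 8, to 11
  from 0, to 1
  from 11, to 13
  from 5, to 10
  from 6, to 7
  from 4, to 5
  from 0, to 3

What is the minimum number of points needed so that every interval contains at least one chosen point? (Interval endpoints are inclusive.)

4

Process intervals by earliest right end; each time one isn't hit yet, stab at its right endpoint.
Sorted: [0,1] [0,3] [4,5] [6,7] [5,10] [8,11] [11,13]
{[0,1],[0,3]} hit by 1; {[4,5]} hit by 5; {[6,7],[5,10]} hit by 7; {[8,11],[11,13]} hit by 11.
Points: 1, 5, 7, 11 (4 total).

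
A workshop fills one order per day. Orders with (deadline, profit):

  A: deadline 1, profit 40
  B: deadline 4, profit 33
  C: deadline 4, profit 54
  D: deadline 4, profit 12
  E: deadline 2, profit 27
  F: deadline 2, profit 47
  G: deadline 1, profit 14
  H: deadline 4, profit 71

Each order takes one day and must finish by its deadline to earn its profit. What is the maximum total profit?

212

Profit order: H=71 C=54 F=47 A=40 B=33 E=27 G=14 D=12
Assign: H→slot 4, C→slot 3, F→slot 2, A→slot 1, B skipped, E skipped, G skipped, D skipped.
Slots: [1:A] [2:F] [3:C] [4:H]
Profit = 40 + 47 + 54 + 71 = 212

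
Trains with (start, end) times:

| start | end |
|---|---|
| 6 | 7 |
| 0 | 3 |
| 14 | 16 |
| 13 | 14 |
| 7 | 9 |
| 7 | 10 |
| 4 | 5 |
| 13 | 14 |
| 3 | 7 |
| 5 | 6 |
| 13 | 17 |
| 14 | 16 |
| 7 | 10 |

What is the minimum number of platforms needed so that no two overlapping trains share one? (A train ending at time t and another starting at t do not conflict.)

The answer is the maximum number of intervals overlapping at any instant.
Events (time:±→running): 0:+→1 3:-→0 3:+→1 4:+→2 5:-→1 5:+→2 6:-→1 6:+→2 7:-→1 7:-→0 7:+→1 7:+→2 7:+→3 … peak 3.

3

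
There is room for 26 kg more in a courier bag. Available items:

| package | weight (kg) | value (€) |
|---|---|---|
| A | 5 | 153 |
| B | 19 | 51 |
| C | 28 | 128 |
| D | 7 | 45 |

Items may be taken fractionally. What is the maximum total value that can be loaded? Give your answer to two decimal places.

262.00

Greedy by value/weight ratio, highest first.
Order: A (153/5=30.60) > D (45/7=6.43) > C (128/28=4.57) > B (51/19=2.68)
Fill: take A (5 @ 153) → take D (7 @ 45) → take 14/28 of C → 64.00; 26/26 used.
Total value = 262.00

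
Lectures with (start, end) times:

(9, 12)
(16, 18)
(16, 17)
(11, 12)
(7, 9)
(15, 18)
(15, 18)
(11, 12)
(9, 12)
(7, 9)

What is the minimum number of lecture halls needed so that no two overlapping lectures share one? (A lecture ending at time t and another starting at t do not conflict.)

4

Count concurrent intervals with a sweep; the peak is the room count.
Events (time:±→running): 7:+→1 7:+→2 9:-→1 9:-→0 9:+→1 9:+→2 11:+→3 11:+→4 … peak 4.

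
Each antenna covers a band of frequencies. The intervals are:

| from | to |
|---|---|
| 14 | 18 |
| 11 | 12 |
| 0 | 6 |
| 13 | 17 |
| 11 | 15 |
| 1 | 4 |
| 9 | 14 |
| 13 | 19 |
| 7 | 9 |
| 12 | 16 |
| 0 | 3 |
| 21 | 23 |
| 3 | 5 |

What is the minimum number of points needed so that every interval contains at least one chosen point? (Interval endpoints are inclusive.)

Process intervals by earliest right end; each time one isn't hit yet, stab at its right endpoint.
By right end: [0,3]  [1,4]  [3,5]  [0,6]  [7,9]  [11,12]  [9,14]  [11,15]  [12,16]  [13,17]  [14,18]  [13,19]  [21,23]
[0,3] uncovered → point at 3; [7,9] uncovered → point at 9; [11,12] uncovered → point at 12; [13,17] uncovered → point at 17; [21,23] uncovered → point at 23.
Points: 3, 9, 12, 17, 23 (5 total).

5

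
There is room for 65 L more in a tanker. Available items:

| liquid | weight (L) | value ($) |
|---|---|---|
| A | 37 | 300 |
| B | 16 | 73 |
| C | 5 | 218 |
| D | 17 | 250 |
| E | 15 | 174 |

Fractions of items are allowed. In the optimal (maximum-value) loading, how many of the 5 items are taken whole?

Sort by value per unit weight and fill in that order.
Ratios (sorted): C 43.60, D 14.71, E 11.60, A 8.11, B 4.56
take C (5 @ 218); take D (17 @ 250); take E (15 @ 174); take 28/37 of A → 227.03. Capacity used 65/65.
3 item(s) taken whole; one partial (take 28/37 of A).

3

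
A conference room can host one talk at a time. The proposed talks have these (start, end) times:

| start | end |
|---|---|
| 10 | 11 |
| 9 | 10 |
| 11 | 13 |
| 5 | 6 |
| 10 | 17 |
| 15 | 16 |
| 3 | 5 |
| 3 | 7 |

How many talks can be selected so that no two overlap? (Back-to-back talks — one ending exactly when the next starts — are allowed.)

Sort by end time and greedily take each interval whose start is ≥ the last chosen end.
Sorted by end: (3,5)  (5,6)  (3,7)  (9,10)  (10,11)  (11,13)  (15,16)  (10,17)
take (3,5); take (5,6); take (9,10); take (10,11); take (11,13); take (15,16).
Selected 6 talks.

6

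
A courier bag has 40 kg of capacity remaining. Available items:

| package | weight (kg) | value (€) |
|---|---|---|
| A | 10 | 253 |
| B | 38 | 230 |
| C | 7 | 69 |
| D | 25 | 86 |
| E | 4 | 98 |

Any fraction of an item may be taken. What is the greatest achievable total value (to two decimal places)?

Greedy by value/weight ratio, highest first.
Ratios (sorted): A 25.30, E 24.50, C 9.86, B 6.05, D 3.44
take A (10 @ 253); take E (4 @ 98); take C (7 @ 69); take 19/38 of B → 115.00. Capacity used 40/40.
Total value = 535.00

535.00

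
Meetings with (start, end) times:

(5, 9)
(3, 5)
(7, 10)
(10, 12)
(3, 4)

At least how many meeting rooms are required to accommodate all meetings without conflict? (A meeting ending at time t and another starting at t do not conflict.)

2

The answer is the maximum number of intervals overlapping at any instant.
Events (time:±→running): 3:+→1 3:+→2 … peak 2.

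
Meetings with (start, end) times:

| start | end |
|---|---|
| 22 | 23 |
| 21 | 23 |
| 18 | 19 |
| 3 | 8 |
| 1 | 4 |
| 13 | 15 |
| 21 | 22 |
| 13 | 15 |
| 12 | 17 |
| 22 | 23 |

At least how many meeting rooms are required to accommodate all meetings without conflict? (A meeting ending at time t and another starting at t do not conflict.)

Count concurrent intervals with a sweep; the peak is the room count.
Events (time:±→running): 1:+→1 3:+→2 4:-→1 8:-→0 12:+→1 13:+→2 13:+→3 … peak 3.

3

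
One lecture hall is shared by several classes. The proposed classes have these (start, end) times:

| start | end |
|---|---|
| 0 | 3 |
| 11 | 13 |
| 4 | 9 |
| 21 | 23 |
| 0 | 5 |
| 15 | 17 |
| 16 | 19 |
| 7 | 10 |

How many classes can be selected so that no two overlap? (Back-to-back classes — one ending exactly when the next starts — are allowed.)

Sort by end time and greedily take each interval whose start is ≥ the last chosen end.
By end time: (0,3), (0,5), (4,9), (7,10), (11,13), (15,17), (16,19), (21,23).
Pick (0,3); next start ≥ 3 → (4,9); next start ≥ 9 → (11,13); next start ≥ 13 → (15,17); next start ≥ 17 → (21,23).
Selected 5 classes.

5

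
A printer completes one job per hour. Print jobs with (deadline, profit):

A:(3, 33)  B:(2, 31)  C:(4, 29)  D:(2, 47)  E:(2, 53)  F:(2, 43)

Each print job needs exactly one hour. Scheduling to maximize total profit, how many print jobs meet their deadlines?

By profit: E(d2,53), D(d2,47), F(d2,43), A(d3,33), B(d2,31), C(d4,29)
E→slot 2; D→slot 1; F skipped; A→slot 3; B skipped; C→slot 4.
4 of 6 scheduled.

4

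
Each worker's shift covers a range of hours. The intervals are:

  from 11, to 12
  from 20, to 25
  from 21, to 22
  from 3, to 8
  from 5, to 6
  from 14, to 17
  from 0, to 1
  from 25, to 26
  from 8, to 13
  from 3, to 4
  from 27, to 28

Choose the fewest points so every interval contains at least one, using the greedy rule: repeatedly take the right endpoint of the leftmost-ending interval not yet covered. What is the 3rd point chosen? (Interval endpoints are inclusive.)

Sorted: [0,1] [3,4] [5,6] [3,8] [11,12] [8,13] [14,17] [21,22] [20,25] [25,26] [27,28]
{[0,1]} hit by 1; {[3,4]} hit by 4; {[5,6],[3,8]} hit by 6; {[11,12],[8,13]} hit by 12; {[14,17]} hit by 17; {[21,22],[20,25]} hit by 22; {[25,26]} hit by 26; {[27,28]} hit by 28.
Points: 1, 4, 6, 12, 17, 22, 26, 28 (8 total).

6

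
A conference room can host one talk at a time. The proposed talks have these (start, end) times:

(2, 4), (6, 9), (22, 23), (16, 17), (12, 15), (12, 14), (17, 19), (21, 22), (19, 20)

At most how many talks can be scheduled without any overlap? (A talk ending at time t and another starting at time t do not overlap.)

Sort by end time and greedily take each interval whose start is ≥ the last chosen end.
By end time: (2,4), (6,9), (12,14), (12,15), (16,17), (17,19), (19,20), (21,22), (22,23).
Pick (2,4); next start ≥ 4 → (6,9); next start ≥ 9 → (12,14); next start ≥ 14 → (16,17); next start ≥ 17 → (17,19); next start ≥ 19 → (19,20); next start ≥ 20 → (21,22); next start ≥ 22 → (22,23).
Selected 8 talks.

8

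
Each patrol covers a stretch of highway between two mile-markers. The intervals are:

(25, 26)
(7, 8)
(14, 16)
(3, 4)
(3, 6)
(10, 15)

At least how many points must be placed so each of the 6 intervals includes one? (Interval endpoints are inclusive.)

Sort by right endpoint; whenever an interval is uncovered, place a point at its right end.
By right end: [3,4]  [3,6]  [7,8]  [10,15]  [14,16]  [25,26]
[3,4] uncovered → point at 4; [7,8] uncovered → point at 8; [10,15] uncovered → point at 15; [25,26] uncovered → point at 26.
Points: 4, 8, 15, 26 (4 total).

4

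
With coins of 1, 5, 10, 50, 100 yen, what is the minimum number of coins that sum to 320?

5

320 = 3×100 + 2×10
Total coins = 3 + 2 = 5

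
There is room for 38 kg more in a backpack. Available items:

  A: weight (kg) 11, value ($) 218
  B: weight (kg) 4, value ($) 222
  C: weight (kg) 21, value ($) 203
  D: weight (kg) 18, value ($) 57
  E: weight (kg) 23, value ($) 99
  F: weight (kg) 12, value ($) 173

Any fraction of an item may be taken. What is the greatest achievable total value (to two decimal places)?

719.33

Order: B (222/4=55.50) > A (218/11=19.82) > F (173/12=14.42) > C (203/21=9.67) > E (99/23=4.30) > D (57/18=3.17)
Fill: take B (4 @ 222) → take A (11 @ 218) → take F (12 @ 173) → take 11/21 of C → 106.33; 38/38 used.
Total value = 719.33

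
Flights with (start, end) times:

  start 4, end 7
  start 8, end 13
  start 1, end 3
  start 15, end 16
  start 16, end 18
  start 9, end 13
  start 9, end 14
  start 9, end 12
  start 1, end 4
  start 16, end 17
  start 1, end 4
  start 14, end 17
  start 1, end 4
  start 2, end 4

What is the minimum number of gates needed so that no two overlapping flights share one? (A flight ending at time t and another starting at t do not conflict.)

5

Count concurrent intervals with a sweep; the peak is the room count.
starts: [1, 1, 1, 1, 2, 4, 8, 9, 9, 9, 14, 15, 16, 16]
ends:   [3, 4, 4, 4, 4, 7, 12, 13, 13, 14, 16, 17, 17, 18]
s1→1 s1→2 s1→3 s1→4 s2→5  — peak 5.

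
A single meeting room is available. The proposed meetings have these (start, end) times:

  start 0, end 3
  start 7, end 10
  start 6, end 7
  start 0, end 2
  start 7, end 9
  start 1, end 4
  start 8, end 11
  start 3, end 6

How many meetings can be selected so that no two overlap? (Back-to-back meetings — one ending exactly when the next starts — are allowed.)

Sort by end time and greedily take each interval whose start is ≥ the last chosen end.
By end time: (0,2), (0,3), (1,4), (3,6), (6,7), (7,9), (7,10), (8,11).
Pick (0,2); next start ≥ 2 → (3,6); next start ≥ 6 → (6,7); next start ≥ 7 → (7,9).
Selected 4 meetings.

4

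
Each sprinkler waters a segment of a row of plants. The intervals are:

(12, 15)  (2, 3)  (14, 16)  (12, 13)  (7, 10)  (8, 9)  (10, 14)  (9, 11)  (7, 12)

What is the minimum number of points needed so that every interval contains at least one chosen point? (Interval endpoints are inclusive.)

4

Process intervals by earliest right end; each time one isn't hit yet, stab at its right endpoint.
Sorted: [2,3] [8,9] [7,10] [9,11] [7,12] [12,13] [10,14] [12,15] [14,16]
{[2,3]} hit by 3; {[8,9],[7,10],[9,11],[7,12]} hit by 9; {[12,13],[10,14],[12,15]} hit by 13; {[14,16]} hit by 16.
Points: 3, 9, 13, 16 (4 total).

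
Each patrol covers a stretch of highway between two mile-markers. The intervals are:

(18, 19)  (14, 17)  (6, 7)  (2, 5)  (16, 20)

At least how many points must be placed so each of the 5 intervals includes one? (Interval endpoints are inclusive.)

By right end: [2,5]  [6,7]  [14,17]  [18,19]  [16,20]
[2,5] uncovered → point at 5; [6,7] uncovered → point at 7; [14,17] uncovered → point at 17; [18,19] uncovered → point at 19.
Points: 5, 7, 17, 19 (4 total).

4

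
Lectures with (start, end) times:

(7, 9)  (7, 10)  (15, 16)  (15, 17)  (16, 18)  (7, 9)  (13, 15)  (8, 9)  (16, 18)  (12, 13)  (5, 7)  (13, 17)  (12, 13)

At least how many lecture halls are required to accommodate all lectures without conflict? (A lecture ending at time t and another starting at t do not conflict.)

4

starts: [5, 7, 7, 7, 8, 12, 12, 13, 13, 15, 15, 16, 16]
ends:   [7, 9, 9, 9, 10, 13, 13, 15, 16, 17, 17, 18, 18]
s5→1 e7→0 s7→1 s7→2 s7→3 s8→4  — peak 4.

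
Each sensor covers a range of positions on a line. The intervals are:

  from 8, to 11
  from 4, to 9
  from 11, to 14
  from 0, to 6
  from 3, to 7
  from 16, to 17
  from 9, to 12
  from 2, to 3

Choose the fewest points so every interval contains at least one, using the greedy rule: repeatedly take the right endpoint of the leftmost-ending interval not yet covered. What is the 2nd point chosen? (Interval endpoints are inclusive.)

9

By right end: [2,3]  [0,6]  [3,7]  [4,9]  [8,11]  [9,12]  [11,14]  [16,17]
[2,3] uncovered → point at 3; [4,9] uncovered → point at 9; [11,14] uncovered → point at 14; [16,17] uncovered → point at 17.
Points: 3, 9, 14, 17 (4 total).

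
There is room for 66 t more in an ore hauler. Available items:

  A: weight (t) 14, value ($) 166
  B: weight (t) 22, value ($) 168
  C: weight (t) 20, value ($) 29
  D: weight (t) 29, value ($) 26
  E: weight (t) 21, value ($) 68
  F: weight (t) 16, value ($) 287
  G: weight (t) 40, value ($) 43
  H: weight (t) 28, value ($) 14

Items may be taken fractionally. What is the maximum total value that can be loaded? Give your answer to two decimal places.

Sort by value per unit weight and fill in that order.
Ratios (sorted): F 17.94, A 11.86, B 7.64, E 3.24, C 1.45, G 1.07, D 0.90, H 0.50
take F (16 @ 287); take A (14 @ 166); take B (22 @ 168); take 14/21 of E → 45.33. Capacity used 66/66.
Total value = 666.33

666.33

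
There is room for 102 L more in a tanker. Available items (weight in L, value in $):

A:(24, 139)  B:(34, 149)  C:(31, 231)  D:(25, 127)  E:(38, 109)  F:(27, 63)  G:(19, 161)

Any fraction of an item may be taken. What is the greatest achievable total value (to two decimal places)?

Sort by value per unit weight and fill in that order.
Ratios (sorted): G 8.47, C 7.45, A 5.79, D 5.08, B 4.38, E 2.87, F 2.33
take G (19 @ 161); take C (31 @ 231); take A (24 @ 139); take D (25 @ 127); take 3/34 of B → 13.15. Capacity used 102/102.
Total value = 671.15

671.15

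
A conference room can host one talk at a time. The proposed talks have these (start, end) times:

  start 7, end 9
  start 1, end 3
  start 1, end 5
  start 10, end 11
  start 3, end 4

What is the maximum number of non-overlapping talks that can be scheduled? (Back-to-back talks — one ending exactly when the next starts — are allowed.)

Sorted by end: (1,3)  (3,4)  (1,5)  (7,9)  (10,11)
take (1,3); take (3,4); skip (1,5); take (7,9); take (10,11).
Selected 4 talks.

4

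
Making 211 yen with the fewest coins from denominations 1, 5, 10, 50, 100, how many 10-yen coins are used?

1

211 − 2×100→11 − 1×10→1 − 1×1→0
Count of 10: 1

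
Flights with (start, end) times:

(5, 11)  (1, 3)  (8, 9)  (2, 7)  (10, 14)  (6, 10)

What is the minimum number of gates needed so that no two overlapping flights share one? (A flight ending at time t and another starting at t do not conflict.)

The answer is the maximum number of intervals overlapping at any instant.
Events (time:±→running): 1:+→1 2:+→2 3:-→1 5:+→2 6:+→3 … peak 3.

3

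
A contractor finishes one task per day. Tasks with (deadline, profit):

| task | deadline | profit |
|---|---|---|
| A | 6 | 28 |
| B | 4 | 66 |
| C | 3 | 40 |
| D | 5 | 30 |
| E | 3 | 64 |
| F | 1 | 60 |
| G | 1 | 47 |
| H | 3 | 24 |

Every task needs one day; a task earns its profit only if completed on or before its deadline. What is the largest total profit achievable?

288

Take jobs in profit order; each goes to the latest open slot no later than its deadline.
By profit: B(d4,66), E(d3,64), F(d1,60), G(d1,47), C(d3,40), D(d5,30), A(d6,28), H(d3,24)
B→slot 4; E→slot 3; F→slot 1; G skipped; C→slot 2; D→slot 5; A→slot 6; H skipped.
Profit = 60 + 40 + 64 + 66 + 30 + 28 = 288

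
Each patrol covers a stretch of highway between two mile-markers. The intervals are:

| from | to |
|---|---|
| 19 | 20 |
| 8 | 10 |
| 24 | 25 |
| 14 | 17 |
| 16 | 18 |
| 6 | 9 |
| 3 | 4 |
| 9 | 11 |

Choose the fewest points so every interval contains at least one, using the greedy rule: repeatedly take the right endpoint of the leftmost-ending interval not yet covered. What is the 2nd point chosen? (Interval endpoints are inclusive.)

Process intervals by earliest right end; each time one isn't hit yet, stab at its right endpoint.
By right end: [3,4]  [6,9]  [8,10]  [9,11]  [14,17]  [16,18]  [19,20]  [24,25]
[3,4] uncovered → point at 4; [6,9] uncovered → point at 9; [14,17] uncovered → point at 17; [19,20] uncovered → point at 20; [24,25] uncovered → point at 25.
Points: 4, 9, 17, 20, 25 (5 total).

9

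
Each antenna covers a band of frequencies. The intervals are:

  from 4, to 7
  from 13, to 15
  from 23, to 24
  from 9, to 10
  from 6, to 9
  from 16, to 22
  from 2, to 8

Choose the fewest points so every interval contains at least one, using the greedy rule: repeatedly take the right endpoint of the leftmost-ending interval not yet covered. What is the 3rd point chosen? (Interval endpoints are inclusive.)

15

By right end: [4,7]  [2,8]  [6,9]  [9,10]  [13,15]  [16,22]  [23,24]
[4,7] uncovered → point at 7; [9,10] uncovered → point at 10; [13,15] uncovered → point at 15; [16,22] uncovered → point at 22; [23,24] uncovered → point at 24.
Points: 7, 10, 15, 22, 24 (5 total).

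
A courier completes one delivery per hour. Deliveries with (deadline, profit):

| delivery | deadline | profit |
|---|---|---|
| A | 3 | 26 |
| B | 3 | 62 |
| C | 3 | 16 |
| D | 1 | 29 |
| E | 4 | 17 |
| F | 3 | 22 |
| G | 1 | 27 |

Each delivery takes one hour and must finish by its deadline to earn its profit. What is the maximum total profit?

Take jobs in profit order; each goes to the latest open slot no later than its deadline.
Profit order: B=62 D=29 G=27 A=26 F=22 E=17 C=16
Assign: B→slot 3, D→slot 1, G skipped, A→slot 2, F skipped, E→slot 4, C skipped.
Slots: [1:D] [2:A] [3:B] [4:E]
Profit = 29 + 26 + 62 + 17 = 134

134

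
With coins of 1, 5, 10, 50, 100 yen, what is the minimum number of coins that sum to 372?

Use the largest denomination that fits, subtract, and repeat.
372 − 3×100→72 − 1×50→22 − 2×10→2 − 2×1→0
Total coins = 3 + 1 + 2 + 2 = 8

8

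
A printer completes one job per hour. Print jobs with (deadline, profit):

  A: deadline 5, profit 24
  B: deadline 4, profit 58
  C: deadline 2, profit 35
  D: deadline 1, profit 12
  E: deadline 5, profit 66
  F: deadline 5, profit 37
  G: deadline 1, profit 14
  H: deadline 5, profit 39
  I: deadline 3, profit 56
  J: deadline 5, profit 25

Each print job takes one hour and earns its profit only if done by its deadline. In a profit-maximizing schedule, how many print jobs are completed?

5

Profit order: E=66 B=58 I=56 H=39 F=37 C=35 J=25 A=24 G=14 D=12
Assign: E→slot 5, B→slot 4, I→slot 3, H→slot 2, F→slot 1, C skipped, J skipped, A skipped, G skipped, D skipped.
Slots: [1:F] [2:H] [3:I] [4:B] [5:E]
5 of 10 scheduled.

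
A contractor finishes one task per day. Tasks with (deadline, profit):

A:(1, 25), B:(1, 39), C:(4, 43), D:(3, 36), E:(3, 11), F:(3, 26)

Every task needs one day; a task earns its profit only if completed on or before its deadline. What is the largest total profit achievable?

By profit: C(d4,43), B(d1,39), D(d3,36), F(d3,26), A(d1,25), E(d3,11)
C→slot 4; B→slot 1; D→slot 3; F→slot 2; A skipped; E skipped.
Profit = 39 + 26 + 36 + 43 = 144

144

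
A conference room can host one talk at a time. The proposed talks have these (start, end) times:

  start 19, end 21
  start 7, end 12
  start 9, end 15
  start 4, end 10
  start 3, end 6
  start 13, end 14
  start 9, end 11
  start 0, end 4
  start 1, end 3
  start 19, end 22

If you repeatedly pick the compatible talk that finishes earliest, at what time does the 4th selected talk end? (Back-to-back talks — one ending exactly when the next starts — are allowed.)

14

By end time: (1,3), (0,4), (3,6), (4,10), (9,11), (7,12), (13,14), (9,15), (19,21), (19,22).
Pick (1,3); next start ≥ 3 → (3,6); next start ≥ 6 → (9,11); next start ≥ 11 → (13,14); next start ≥ 14 → (19,21).
Selected: (1,3) (3,6) (9,11) (13,14) (19,21)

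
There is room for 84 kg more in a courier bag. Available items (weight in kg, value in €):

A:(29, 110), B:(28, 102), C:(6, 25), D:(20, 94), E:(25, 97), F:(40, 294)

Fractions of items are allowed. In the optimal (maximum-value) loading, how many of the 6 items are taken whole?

Sort by value per unit weight and fill in that order.
Ratios (sorted): F 7.35, D 4.70, C 4.17, E 3.88, A 3.79, B 3.64
take F (40 @ 294); take D (20 @ 94); take C (6 @ 25); take 18/25 of E → 69.84. Capacity used 84/84.
3 item(s) taken whole; one partial (take 18/25 of E).

3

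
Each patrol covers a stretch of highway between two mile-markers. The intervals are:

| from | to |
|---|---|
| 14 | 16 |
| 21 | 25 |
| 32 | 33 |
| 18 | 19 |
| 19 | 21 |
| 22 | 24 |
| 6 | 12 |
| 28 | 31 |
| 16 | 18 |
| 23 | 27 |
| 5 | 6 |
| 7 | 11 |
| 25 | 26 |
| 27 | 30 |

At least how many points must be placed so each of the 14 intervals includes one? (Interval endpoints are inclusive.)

8

Process intervals by earliest right end; each time one isn't hit yet, stab at its right endpoint.
Sorted: [5,6] [7,11] [6,12] [14,16] [16,18] [18,19] [19,21] [22,24] [21,25] [25,26] [23,27] [27,30] [28,31] [32,33]
{[5,6]} hit by 6; {[7,11],[6,12]} hit by 11; {[14,16],[16,18]} hit by 16; {[18,19],[19,21]} hit by 19; {[22,24],[21,25]} hit by 24; {[25,26],[23,27]} hit by 26; {[27,30],[28,31]} hit by 30; {[32,33]} hit by 33.
Points: 6, 11, 16, 19, 24, 26, 30, 33 (8 total).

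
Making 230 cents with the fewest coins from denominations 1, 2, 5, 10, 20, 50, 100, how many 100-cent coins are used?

230 = 2×100 + 1×20 + 1×10
Count of 100: 2

2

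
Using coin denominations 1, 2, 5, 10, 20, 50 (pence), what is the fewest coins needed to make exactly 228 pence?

8

Greedy: take as many of the largest coin as possible, then repeat with the remainder.
228 − 4×50→28 − 1×20→8 − 1×5→3 − 1×2→1 − 1×1→0
Total coins = 4 + 1 + 1 + 1 + 1 = 8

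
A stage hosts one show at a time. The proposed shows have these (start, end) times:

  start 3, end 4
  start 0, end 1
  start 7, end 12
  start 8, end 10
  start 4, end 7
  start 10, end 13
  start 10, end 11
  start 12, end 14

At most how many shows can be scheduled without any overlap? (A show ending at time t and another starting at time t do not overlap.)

Sort by end time and greedily take each interval whose start is ≥ the last chosen end.
By end time: (0,1), (3,4), (4,7), (8,10), (10,11), (7,12), (10,13), (12,14).
Pick (0,1); next start ≥ 1 → (3,4); next start ≥ 4 → (4,7); next start ≥ 7 → (8,10); next start ≥ 10 → (10,11); next start ≥ 11 → (12,14).
Selected 6 shows.

6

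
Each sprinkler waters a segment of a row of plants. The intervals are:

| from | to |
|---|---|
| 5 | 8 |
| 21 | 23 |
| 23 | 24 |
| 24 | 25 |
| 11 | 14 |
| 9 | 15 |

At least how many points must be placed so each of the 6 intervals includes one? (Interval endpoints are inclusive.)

Sort by right endpoint; whenever an interval is uncovered, place a point at its right end.
By right end: [5,8]  [11,14]  [9,15]  [21,23]  [23,24]  [24,25]
[5,8] uncovered → point at 8; [11,14] uncovered → point at 14; [21,23] uncovered → point at 23; [24,25] uncovered → point at 25.
Points: 8, 14, 23, 25 (4 total).

4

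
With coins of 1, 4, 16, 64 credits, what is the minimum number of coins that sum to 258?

6

Use the largest denomination that fits, subtract, and repeat.
258 = 4×64 + 2×1
Total coins = 4 + 2 = 6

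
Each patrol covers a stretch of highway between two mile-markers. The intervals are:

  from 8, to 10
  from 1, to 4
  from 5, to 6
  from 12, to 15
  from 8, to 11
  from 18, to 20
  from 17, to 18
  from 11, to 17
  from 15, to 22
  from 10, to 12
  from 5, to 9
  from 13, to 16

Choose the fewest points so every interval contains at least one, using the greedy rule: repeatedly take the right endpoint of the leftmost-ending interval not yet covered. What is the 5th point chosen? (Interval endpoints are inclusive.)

By right end: [1,4]  [5,6]  [5,9]  [8,10]  [8,11]  [10,12]  [12,15]  [13,16]  [11,17]  [17,18]  [18,20]  [15,22]
[1,4] uncovered → point at 4; [5,6] uncovered → point at 6; [8,10] uncovered → point at 10; [12,15] uncovered → point at 15; [17,18] uncovered → point at 18.
Points: 4, 6, 10, 15, 18 (5 total).

18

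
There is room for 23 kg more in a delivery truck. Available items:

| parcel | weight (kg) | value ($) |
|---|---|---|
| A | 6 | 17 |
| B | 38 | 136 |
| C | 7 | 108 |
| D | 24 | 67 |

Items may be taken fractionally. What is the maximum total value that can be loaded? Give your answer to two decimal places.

165.26

Sort by value per unit weight and fill in that order.
Order: C (108/7=15.43) > B (136/38=3.58) > A (17/6=2.83) > D (67/24=2.79)
Fill: take C (7 @ 108) → take 16/38 of B → 57.26; 23/23 used.
Total value = 165.26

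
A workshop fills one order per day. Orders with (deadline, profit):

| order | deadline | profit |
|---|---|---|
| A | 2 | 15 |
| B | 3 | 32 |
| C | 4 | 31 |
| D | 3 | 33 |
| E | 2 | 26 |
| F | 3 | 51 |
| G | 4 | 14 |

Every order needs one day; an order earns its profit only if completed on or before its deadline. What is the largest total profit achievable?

147

Profit order: F=51 D=33 B=32 C=31 E=26 A=15 G=14
Assign: F→slot 3, D→slot 2, B→slot 1, C→slot 4, E skipped, A skipped, G skipped.
Slots: [1:B] [2:D] [3:F] [4:C]
Profit = 32 + 33 + 51 + 31 = 147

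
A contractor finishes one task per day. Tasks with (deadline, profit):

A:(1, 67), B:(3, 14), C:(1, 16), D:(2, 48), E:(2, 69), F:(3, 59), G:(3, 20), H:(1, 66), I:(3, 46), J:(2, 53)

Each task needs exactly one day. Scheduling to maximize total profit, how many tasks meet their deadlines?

3

Sort by profit descending; place each in the latest free slot ≤ its deadline.
By profit: E(d2,69), A(d1,67), H(d1,66), F(d3,59), J(d2,53), D(d2,48), I(d3,46), G(d3,20), C(d1,16), B(d3,14)
E→slot 2; A→slot 1; H skipped; F→slot 3; J skipped; D skipped; I skipped; G skipped; C skipped; B skipped.
3 of 10 scheduled.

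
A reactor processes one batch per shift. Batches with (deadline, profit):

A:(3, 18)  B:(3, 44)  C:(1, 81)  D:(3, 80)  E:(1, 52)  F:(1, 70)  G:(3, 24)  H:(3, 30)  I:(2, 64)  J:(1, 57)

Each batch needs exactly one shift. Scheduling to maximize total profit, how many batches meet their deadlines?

By profit: C(d1,81), D(d3,80), F(d1,70), I(d2,64), J(d1,57), E(d1,52), B(d3,44), H(d3,30), G(d3,24), A(d3,18)
C→slot 1; D→slot 3; F skipped; I→slot 2; J skipped; E skipped; B skipped; H skipped; G skipped; A skipped.
3 of 10 scheduled.

3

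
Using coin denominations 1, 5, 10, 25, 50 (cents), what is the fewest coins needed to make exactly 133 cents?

133 = 2×50 + 1×25 + 1×5 + 3×1
Total coins = 2 + 1 + 1 + 3 = 7

7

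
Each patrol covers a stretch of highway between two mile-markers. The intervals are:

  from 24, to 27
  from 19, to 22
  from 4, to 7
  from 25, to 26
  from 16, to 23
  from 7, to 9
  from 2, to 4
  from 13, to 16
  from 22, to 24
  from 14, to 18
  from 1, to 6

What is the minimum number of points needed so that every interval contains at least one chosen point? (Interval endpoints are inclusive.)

Sorted: [2,4] [1,6] [4,7] [7,9] [13,16] [14,18] [19,22] [16,23] [22,24] [25,26] [24,27]
{[2,4],[1,6],[4,7]} hit by 4; {[7,9]} hit by 9; {[13,16],[14,18]} hit by 16; {[19,22],[16,23],[22,24]} hit by 22; {[25,26],[24,27]} hit by 26.
Points: 4, 9, 16, 22, 26 (5 total).

5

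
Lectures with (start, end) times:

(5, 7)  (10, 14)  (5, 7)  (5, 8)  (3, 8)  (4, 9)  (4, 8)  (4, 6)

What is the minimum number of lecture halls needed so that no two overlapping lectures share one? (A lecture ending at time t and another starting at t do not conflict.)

7

starts: [3, 4, 4, 4, 5, 5, 5, 10]
ends:   [6, 7, 7, 8, 8, 8, 9, 14]
s3→1 s4→2 s4→3 s4→4 s5→5 s5→6 s5→7  — peak 7.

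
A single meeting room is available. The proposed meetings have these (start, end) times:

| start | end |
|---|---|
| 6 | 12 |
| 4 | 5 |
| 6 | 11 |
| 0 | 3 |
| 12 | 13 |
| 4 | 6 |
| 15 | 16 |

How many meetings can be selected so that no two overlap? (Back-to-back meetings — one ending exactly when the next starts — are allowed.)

By end time: (0,3), (4,5), (4,6), (6,11), (6,12), (12,13), (15,16).
Pick (0,3); next start ≥ 3 → (4,5); next start ≥ 5 → (6,11); next start ≥ 11 → (12,13); next start ≥ 13 → (15,16).
Selected 5 meetings.

5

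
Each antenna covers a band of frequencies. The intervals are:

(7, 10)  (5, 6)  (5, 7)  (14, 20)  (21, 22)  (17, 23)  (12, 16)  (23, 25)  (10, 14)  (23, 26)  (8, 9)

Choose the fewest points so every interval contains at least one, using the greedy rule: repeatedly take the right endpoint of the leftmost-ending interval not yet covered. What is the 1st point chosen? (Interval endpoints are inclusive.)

6

Process intervals by earliest right end; each time one isn't hit yet, stab at its right endpoint.
Sorted: [5,6] [5,7] [8,9] [7,10] [10,14] [12,16] [14,20] [21,22] [17,23] [23,25] [23,26]
{[5,6],[5,7]} hit by 6; {[8,9],[7,10]} hit by 9; {[10,14],[12,16],[14,20]} hit by 14; {[21,22],[17,23]} hit by 22; {[23,25],[23,26]} hit by 25.
Points: 6, 9, 14, 22, 25 (5 total).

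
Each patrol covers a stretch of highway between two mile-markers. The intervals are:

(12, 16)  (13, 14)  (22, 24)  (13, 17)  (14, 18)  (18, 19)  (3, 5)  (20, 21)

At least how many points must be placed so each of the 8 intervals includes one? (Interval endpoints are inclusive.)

Sort by right endpoint; whenever an interval is uncovered, place a point at its right end.
Sorted: [3,5] [13,14] [12,16] [13,17] [14,18] [18,19] [20,21] [22,24]
{[3,5]} hit by 5; {[13,14],[12,16],[13,17],[14,18]} hit by 14; {[18,19]} hit by 19; {[20,21]} hit by 21; {[22,24]} hit by 24.
Points: 5, 14, 19, 21, 24 (5 total).

5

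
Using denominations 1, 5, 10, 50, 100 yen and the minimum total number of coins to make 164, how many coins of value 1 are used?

Greedy: take as many of the largest coin as possible, then repeat with the remainder.
164 = 1×100 + 1×50 + 1×10 + 4×1
Count of 1: 4

4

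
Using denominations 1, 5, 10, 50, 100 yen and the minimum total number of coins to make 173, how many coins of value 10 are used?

2

Use the largest denomination that fits, subtract, and repeat.
173 − 1×100→73 − 1×50→23 − 2×10→3 − 3×1→0
Count of 10: 2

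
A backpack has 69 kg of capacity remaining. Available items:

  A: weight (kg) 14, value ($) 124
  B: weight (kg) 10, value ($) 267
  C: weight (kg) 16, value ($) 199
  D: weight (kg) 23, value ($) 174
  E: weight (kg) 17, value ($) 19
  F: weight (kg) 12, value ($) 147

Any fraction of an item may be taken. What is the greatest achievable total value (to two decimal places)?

Order: B (267/10=26.70) > C (199/16=12.44) > F (147/12=12.25) > A (124/14=8.86) > D (174/23=7.57) > E (19/17=1.12)
Fill: take B (10 @ 267) → take C (16 @ 199) → take F (12 @ 147) → take A (14 @ 124) → take 17/23 of D → 128.61; 69/69 used.
Total value = 865.61

865.61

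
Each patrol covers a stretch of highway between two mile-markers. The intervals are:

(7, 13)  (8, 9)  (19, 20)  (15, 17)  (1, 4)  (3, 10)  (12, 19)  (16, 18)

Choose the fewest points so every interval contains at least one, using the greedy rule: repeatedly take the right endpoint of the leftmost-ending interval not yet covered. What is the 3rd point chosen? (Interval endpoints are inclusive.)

17

Sorted: [1,4] [8,9] [3,10] [7,13] [15,17] [16,18] [12,19] [19,20]
{[1,4]} hit by 4; {[8,9],[3,10],[7,13]} hit by 9; {[15,17],[16,18],[12,19]} hit by 17; {[19,20]} hit by 20.
Points: 4, 9, 17, 20 (4 total).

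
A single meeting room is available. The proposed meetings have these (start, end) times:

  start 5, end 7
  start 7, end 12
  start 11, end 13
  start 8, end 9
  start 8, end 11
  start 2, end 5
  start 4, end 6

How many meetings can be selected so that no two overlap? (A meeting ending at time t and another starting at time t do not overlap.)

By end time: (2,5), (4,6), (5,7), (8,9), (8,11), (7,12), (11,13).
Pick (2,5); next start ≥ 5 → (5,7); next start ≥ 7 → (8,9); next start ≥ 9 → (11,13).
Selected 4 meetings.

4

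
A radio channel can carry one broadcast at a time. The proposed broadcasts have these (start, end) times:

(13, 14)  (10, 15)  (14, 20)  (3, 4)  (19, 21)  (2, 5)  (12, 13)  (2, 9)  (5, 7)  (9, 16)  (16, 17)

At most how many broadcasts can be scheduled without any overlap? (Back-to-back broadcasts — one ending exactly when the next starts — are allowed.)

Order by finish time; keep every interval that doesn't clash with the previous kept one.
By end time: (3,4), (2,5), (5,7), (2,9), (12,13), (13,14), (10,15), (9,16), (16,17), (14,20), (19,21).
Pick (3,4); next start ≥ 4 → (5,7); next start ≥ 7 → (12,13); next start ≥ 13 → (13,14); next start ≥ 14 → (16,17); next start ≥ 17 → (19,21).
Selected 6 broadcasts.

6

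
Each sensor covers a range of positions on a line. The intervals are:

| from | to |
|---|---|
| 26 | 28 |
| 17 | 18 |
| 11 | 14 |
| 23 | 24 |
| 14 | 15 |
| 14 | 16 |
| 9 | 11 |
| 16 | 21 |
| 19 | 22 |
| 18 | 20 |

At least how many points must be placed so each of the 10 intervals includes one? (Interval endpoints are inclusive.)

6

Sort by right endpoint; whenever an interval is uncovered, place a point at its right end.
Sorted: [9,11] [11,14] [14,15] [14,16] [17,18] [18,20] [16,21] [19,22] [23,24] [26,28]
{[9,11],[11,14]} hit by 11; {[14,15],[14,16]} hit by 15; {[17,18],[18,20],[16,21]} hit by 18; {[19,22]} hit by 22; {[23,24]} hit by 24; {[26,28]} hit by 28.
Points: 11, 15, 18, 22, 24, 28 (6 total).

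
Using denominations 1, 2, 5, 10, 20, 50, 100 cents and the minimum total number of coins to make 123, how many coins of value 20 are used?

1

123 = 1×100 + 1×20 + 1×2 + 1×1
Count of 20: 1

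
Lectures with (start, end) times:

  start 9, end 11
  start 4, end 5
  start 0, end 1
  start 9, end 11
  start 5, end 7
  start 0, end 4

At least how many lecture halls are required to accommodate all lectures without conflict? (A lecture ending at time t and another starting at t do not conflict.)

2

The answer is the maximum number of intervals overlapping at any instant.
starts: [0, 0, 4, 5, 9, 9]
ends:   [1, 4, 5, 7, 11, 11]
s0→1 s0→2  — peak 2.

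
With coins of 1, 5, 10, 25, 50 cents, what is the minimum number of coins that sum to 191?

7

191 = 3×50 + 1×25 + 1×10 + 1×5 + 1×1
Total coins = 3 + 1 + 1 + 1 + 1 = 7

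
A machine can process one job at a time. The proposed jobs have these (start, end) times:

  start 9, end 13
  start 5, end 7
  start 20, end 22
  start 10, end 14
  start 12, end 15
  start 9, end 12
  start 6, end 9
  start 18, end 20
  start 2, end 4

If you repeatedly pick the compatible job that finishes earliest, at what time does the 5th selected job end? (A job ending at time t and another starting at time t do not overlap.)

Sort by end time and greedily take each interval whose start is ≥ the last chosen end.
Sorted by end: (2,4)  (5,7)  (6,9)  (9,12)  (9,13)  (10,14)  (12,15)  (18,20)  (20,22)
take (2,4); take (5,7); take (9,12); skip (10,14); take (12,15); take (18,20); take (20,22).
Selected: (2,4) (5,7) (9,12) (12,15) (18,20) (20,22)

20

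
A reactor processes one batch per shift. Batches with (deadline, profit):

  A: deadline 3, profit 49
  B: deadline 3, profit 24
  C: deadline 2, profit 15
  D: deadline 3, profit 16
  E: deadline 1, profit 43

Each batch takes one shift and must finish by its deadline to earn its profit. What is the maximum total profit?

By profit: A(d3,49), E(d1,43), B(d3,24), D(d3,16), C(d2,15)
A→slot 3; E→slot 1; B→slot 2; D skipped; C skipped.
Profit = 43 + 24 + 49 = 116

116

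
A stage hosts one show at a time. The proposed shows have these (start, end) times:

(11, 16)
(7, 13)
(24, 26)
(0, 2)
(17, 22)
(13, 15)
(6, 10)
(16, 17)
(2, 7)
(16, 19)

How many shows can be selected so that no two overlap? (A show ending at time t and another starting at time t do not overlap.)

Greedy by earliest finish: after sorting by end time, pick each interval compatible with the last pick.
Sorted by end: (0,2)  (2,7)  (6,10)  (7,13)  (13,15)  (11,16)  (16,17)  (16,19)  (17,22)  (24,26)
take (0,2); take (2,7); take (7,13); take (13,15); take (16,17); take (17,22); take (24,26).
Selected 7 shows.

7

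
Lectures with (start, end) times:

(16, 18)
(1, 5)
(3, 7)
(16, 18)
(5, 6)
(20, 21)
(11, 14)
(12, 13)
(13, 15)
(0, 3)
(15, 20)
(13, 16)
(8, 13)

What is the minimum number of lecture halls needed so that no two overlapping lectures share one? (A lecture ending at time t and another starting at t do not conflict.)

Count concurrent intervals with a sweep; the peak is the room count.
Events (time:±→running): 0:+→1 1:+→2 3:-→1 3:+→2 5:-→1 5:+→2 6:-→1 7:-→0 8:+→1 11:+→2 12:+→3 … peak 3.

3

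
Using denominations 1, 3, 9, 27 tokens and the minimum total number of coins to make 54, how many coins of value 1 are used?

0

Use the largest denomination that fits, subtract, and repeat.
54 = 2×27
Count of 1: 0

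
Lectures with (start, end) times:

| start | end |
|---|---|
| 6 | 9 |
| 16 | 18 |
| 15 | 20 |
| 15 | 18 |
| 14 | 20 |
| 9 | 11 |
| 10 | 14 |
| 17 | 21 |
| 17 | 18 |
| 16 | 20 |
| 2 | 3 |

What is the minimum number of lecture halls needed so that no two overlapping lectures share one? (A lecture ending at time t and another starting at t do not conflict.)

7

Count concurrent intervals with a sweep; the peak is the room count.
Events (time:±→running): 2:+→1 3:-→0 6:+→1 9:-→0 9:+→1 10:+→2 11:-→1 14:-→0 14:+→1 15:+→2 15:+→3 16:+→4 16:+→5 17:+→6 17:+→7 … peak 7.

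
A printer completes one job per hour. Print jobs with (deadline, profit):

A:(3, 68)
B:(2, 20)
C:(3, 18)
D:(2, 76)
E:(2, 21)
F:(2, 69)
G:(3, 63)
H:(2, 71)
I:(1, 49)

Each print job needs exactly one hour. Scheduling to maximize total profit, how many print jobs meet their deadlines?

Sort by profit descending; place each in the latest free slot ≤ its deadline.
By profit: D(d2,76), H(d2,71), F(d2,69), A(d3,68), G(d3,63), I(d1,49), E(d2,21), B(d2,20), C(d3,18)
D→slot 2; H→slot 1; F skipped; A→slot 3; G skipped; I skipped; E skipped; B skipped; C skipped.
3 of 9 scheduled.

3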